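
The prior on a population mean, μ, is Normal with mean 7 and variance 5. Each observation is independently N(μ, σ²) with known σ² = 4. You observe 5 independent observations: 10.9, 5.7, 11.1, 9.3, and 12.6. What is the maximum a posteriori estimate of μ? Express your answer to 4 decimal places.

n = 5; x̄ = (10.9 + 5.7 + 11.1 + 9.3 + 12.6)/5 = 49.6/5 = 9.92.
For a Normal prior and Normal likelihood with known variance, the posterior is Normal; its mode equals its mean, the precision-weighted average.
Prior precision 1/σ₀² = 1/5 = 0.2; data precision n/σ² = 5/4 = 1.25.
μ̂ = (0.2·7 + 1.25·9.92) / (0.2 + 1.25) = 13.8/1.45 = 276/29 ≈ 9.5172.

μ̂_MAP = 9.5172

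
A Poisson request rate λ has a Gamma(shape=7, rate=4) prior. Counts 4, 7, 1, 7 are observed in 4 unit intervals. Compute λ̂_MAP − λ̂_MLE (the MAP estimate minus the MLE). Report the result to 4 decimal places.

MAP − MLE = -1.6250

Σxᵢ = 19. Posterior is Gamma(26, 8); MAP = (26−1)/8 = 25/8 ≈ 3.12500.
MLE = x̄ = 19/4 ≈ 4.75000.
Difference = 25/8 − 19/4 = -13/8 ≈ -1.6250.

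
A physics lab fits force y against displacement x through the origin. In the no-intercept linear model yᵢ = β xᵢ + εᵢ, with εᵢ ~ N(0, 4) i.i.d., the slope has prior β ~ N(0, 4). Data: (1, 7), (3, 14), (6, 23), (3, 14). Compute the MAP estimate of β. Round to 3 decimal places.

β̂_MAP = 4.089

log p(β | y) = −Σ(yᵢ − βxᵢ)²/(2·4) − β²/(2·4) + const.
Setting the derivative to zero: Σxᵢ(yᵢ − βxᵢ)/4 − β/4 = 0, so β = Σxᵢyᵢ / (Σxᵢ² + σ²/τ²).
Σxᵢyᵢ = 1·7 + 3·14 + 6·23 + 3·14 = 229; Σxᵢ² = 55; σ²/τ² = 1.
β̂_MAP = 229 / (55 + 1) = 229/56 ≈ 4.089.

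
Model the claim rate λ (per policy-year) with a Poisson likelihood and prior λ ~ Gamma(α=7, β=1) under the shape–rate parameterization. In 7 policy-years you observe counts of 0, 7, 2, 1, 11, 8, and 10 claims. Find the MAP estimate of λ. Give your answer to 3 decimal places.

Σxᵢ = 0+7+2+1+11+8+10 = 39, with n = 7.
Posterior ∝ λ^6e^(−1λ) · λ^39e^(−7λ) = λ^45e^(−8λ), i.e. Gamma(shape=46, rate=8).
The mode of a Gamma(a, b) with a ≥ 1 (shape–rate) is (a−1)/b = 45/8 ≈ 5.625.

λ̂_MAP = 5.625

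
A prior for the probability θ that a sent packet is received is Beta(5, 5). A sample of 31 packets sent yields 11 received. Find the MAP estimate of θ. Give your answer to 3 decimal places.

θ̂_MAP = 0.385

Prior: Beta(5, 5).
Data: 11 successes in 31 trials. The binomial likelihood contributes θ^11(1−θ)^20, so the posterior is Beta(5+11, 5+20) = Beta(16, 25).
For Beta(a, b) with a, b > 1 the mode is (a−1)/(a+b−2) = 15/39 ≈ 0.385.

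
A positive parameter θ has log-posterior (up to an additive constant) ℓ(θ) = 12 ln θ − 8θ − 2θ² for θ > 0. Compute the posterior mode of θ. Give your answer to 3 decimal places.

θ̂_MAP = 1.000

ℓ'(θ) = 12/θ − 8 − 4θ. Setting this to zero and multiplying by θ: 4θ² + 8θ − 12 = 0.
θ = (−8 + √(8² + 4·4·12)) / (2·4) = (−8 + √256) / 8 = (−8 + 16)/8 = 1.
ℓ''(θ) = −12/θ² − 4 < 0, confirming a maximum.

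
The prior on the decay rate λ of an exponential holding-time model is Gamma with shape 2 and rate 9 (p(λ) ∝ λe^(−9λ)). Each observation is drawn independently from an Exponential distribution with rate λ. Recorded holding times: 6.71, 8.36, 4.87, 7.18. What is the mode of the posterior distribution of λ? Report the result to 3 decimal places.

λ̂_MAP = 0.138

The Exponential(rate=λ) likelihood is ∝ λ^n e^(−λΣtᵢ). Here n = 4 and Σtᵢ = 6.71 + 8.36 + 4.87 + 7.18 = 27.12.
Posterior ∝ λe^(−9λ) · λ^4e^(−27.12λ) = λ^5e^(−36.12λ), i.e. Gamma(6, 36.12).
Mode = (a−1)/b = 5/36.12 ≈ 0.138.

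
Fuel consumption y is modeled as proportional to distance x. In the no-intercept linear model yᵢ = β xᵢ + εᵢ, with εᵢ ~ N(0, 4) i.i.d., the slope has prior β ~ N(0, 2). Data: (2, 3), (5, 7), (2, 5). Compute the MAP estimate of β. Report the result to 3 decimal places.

log p(β | y) = −Σ(yᵢ − βxᵢ)²/(2·4) − β²/(2·2) + const.
Setting the derivative to zero: Σxᵢ(yᵢ − βxᵢ)/4 − β/2 = 0, so β = Σxᵢyᵢ / (Σxᵢ² + σ²/τ²).
Σxᵢyᵢ = 2·3 + 5·7 + 2·5 = 51; Σxᵢ² = 33; σ²/τ² = 2.
β̂_MAP = 51 / (33 + 2) = 51/35 ≈ 1.457.

β̂_MAP = 1.457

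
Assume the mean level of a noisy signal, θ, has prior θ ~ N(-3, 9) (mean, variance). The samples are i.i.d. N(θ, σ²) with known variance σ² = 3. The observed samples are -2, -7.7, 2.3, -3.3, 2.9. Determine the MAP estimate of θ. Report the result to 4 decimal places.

θ̂_MAP = -1.6500

n = 5; x̄ = ((-2) + (-7.7) + 2.3 + (-3.3) + 2.9)/5 = -7.8/5 = -1.56.
For a Normal prior and Normal likelihood with known variance, the posterior is Normal; its mode equals its mean, the precision-weighted average.
Prior precision 1/σ₀² = 1/9; data precision n/σ² = 5/3.
θ̂ = ((1/9)·(-3) + (5/3)·(-1.56)) / (1/9 + 5/3) = (-44/15)/(16/9) = -1.6500.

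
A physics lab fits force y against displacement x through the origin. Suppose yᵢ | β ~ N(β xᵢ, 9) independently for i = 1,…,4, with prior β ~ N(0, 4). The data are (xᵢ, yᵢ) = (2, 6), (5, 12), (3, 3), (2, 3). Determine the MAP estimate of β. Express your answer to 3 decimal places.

β̂_MAP = 1.966

log p(β | y) = −Σ(yᵢ − βxᵢ)²/(2·9) − β²/(2·4) + const.
Setting the derivative to zero: Σxᵢ(yᵢ − βxᵢ)/9 − β/4 = 0, so β = Σxᵢyᵢ / (Σxᵢ² + σ²/τ²).
Σxᵢyᵢ = 2·6 + 5·12 + 3·3 + 2·3 = 87; Σxᵢ² = 42; σ²/τ² = 2.25.
β̂_MAP = 87 / (42 + 2.25) = 87/44.25 ≈ 1.966.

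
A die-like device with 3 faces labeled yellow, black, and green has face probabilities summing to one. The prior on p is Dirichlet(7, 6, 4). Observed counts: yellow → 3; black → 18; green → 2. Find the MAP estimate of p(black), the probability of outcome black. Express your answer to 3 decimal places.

MAP estimate of p(black) = 0.622

The posterior is Dirichlet(αᵢ + nᵢ) = Dirichlet(10, 24, 6).
For a Dirichlet(a₁,…,a_K) with all aᵢ > 1, the mode has j-th component (aⱼ − 1)/(Σaᵢ − K).
Here Σaᵢ = 40 and K = 3, so p(black) = (24 − 1)/(40 − 3) = 23/37 ≈ 0.622.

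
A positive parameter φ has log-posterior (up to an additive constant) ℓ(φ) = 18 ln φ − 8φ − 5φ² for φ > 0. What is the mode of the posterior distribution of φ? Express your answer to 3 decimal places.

φ̂_MAP = 1.000

ℓ'(φ) = 18/φ − 8 − 10φ. Setting this to zero and multiplying by φ: 10φ² + 8φ − 18 = 0.
φ = (−8 + √(8² + 4·10·18)) / (2·10) = (−8 + √784) / 20 = (−8 + 28)/20 = 1.
ℓ''(φ) = −18/φ² − 10 < 0, confirming a maximum.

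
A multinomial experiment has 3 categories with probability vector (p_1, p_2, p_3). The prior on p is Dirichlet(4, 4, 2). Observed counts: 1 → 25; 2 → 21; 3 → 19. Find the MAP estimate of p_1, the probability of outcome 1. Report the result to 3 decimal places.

MAP estimate: 0.389

The posterior is Dirichlet(αᵢ + nᵢ) = Dirichlet(29, 25, 21).
For a Dirichlet(a₁,…,a_K) with all aᵢ > 1, the mode has j-th component (aⱼ − 1)/(Σaᵢ − K).
Here Σaᵢ = 75 and K = 3, so p_1 = (29 − 1)/(75 − 3) = 28/72 ≈ 0.389.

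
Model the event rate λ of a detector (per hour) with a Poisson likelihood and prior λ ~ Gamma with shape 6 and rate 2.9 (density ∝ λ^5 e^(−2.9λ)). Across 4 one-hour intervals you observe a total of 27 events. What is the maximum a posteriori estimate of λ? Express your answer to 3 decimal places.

λ̂_MAP = 4.638

Σxᵢ = 27, n = 4.
Posterior ∝ λ^5e^(−2.9λ) · λ^27e^(−4λ) = λ^32e^(−6.9λ), i.e. Gamma(shape=33, rate=6.9).
The mode of a Gamma(a, b) with a ≥ 1 (shape–rate) is (a−1)/b = 32/6.9 ≈ 4.638.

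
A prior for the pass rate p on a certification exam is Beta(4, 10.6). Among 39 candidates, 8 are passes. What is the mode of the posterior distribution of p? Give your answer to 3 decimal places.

p̂_MAP = 0.213

Prior: Beta(4, 10.6).
Data: 8 successes in 39 trials. The binomial likelihood contributes p^8(1−p)^31, so the posterior is Beta(4+8, 10.6+31) = Beta(12, 41.6).
For Beta(a, b) with a, b > 1 the mode is (a−1)/(a+b−2) = 11/51.6 ≈ 0.213.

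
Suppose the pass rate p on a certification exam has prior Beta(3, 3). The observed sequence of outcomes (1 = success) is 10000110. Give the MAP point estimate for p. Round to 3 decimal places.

p̂_MAP = 0.417

Prior: Beta(3, 3).
Data: 3 successes in 8 trials (from the sequence). The binomial likelihood contributes p^3(1−p)^5, so the posterior is Beta(3+3, 3+5) = Beta(6, 8).
For Beta(a, b) with a, b > 1 the mode is (a−1)/(a+b−2) = 5/12 ≈ 0.417.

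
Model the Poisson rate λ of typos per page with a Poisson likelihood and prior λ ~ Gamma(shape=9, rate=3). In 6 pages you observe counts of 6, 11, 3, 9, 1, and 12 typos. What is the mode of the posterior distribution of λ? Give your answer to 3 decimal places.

λ̂_MAP = 5.556

Σxᵢ = 6+11+3+9+1+12 = 42, with n = 6.
Posterior ∝ λ^8e^(−3λ) · λ^42e^(−6λ) = λ^50e^(−9λ), i.e. Gamma(shape=51, rate=9).
The mode of a Gamma(a, b) with a ≥ 1 (shape–rate) is (a−1)/b = 50/9 ≈ 5.556.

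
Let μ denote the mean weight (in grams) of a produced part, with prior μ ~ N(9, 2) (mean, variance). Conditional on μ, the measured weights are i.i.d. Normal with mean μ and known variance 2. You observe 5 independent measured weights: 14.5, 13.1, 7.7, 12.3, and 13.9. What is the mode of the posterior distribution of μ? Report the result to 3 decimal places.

μ̂_MAP = 11.750

n = 5; x̄ = (14.5 + 13.1 + 7.7 + 12.3 + 13.9)/5 = 61.5/5 = 12.3.
For a Normal prior and Normal likelihood with known variance, the posterior is Normal; its mode equals its mean, the precision-weighted average.
Prior precision 1/σ₀² = 1/2 = 0.5; data precision n/σ² = 5/2 = 2.5.
μ̂ = (0.5·9 + 2.5·12.3) / (0.5 + 2.5) = 35.25/3 = 11.750.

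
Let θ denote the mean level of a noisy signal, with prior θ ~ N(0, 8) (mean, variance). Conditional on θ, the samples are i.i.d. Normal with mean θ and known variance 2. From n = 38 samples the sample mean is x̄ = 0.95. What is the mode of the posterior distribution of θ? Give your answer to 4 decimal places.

n = 38, x̄ = 0.95.
For a Normal prior and Normal likelihood with known variance, the posterior is Normal; its mode equals its mean, the precision-weighted average.
Prior precision 1/σ₀² = 1/8 = 0.125; data precision n/σ² = 38/2 = 19.
θ̂ = (0.125·0 + 19·0.95) / (0.125 + 19) = 18.05/19.125 = 722/765 ≈ 0.9438.

θ̂_MAP = 0.9438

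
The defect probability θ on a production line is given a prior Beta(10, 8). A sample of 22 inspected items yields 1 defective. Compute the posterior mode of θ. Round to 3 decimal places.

θ̂_MAP = 0.263

Prior: Beta(10, 8).
Data: 1 success in 22 trials. The binomial likelihood contributes θ(1−θ)^21, so the posterior is Beta(10+1, 8+21) = Beta(11, 29).
For Beta(a, b) with a, b > 1 the mode is (a−1)/(a+b−2) = 10/38 ≈ 0.263.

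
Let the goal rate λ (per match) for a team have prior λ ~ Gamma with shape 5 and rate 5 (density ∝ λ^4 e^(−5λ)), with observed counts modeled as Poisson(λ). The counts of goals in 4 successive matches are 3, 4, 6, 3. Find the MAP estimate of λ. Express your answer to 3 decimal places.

Σxᵢ = 3+4+6+3 = 16, with n = 4.
Posterior ∝ λ^4e^(−5λ) · λ^16e^(−4λ) = λ^20e^(−9λ), i.e. Gamma(shape=21, rate=9).
The mode of a Gamma(a, b) with a ≥ 1 (shape–rate) is (a−1)/b = 20/9 ≈ 2.222.

λ̂_MAP = 2.222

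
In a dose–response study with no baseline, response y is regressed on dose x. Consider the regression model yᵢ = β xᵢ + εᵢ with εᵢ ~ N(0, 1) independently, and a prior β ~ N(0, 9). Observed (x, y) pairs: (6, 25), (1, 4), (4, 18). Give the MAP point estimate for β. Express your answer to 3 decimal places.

log p(β | y) = −Σ(yᵢ − βxᵢ)²/(2·1) − β²/(2·9) + const.
Setting the derivative to zero: Σxᵢ(yᵢ − βxᵢ)/1 − β/9 = 0, so β = Σxᵢyᵢ / (Σxᵢ² + σ²/τ²).
Σxᵢyᵢ = 6·25 + 1·4 + 4·18 = 226; Σxᵢ² = 53; σ²/τ² = 1/9.
β̂_MAP = 226 / (53 + 1/9) = 226/(478/9) = 1017/239 ≈ 4.255.

β̂_MAP = 4.255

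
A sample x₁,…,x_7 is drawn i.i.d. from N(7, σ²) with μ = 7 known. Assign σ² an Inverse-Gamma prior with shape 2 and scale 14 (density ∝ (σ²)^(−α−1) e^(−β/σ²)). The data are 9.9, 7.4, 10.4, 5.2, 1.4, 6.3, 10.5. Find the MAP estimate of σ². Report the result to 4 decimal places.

Sum of squared deviations about the known mean: SS = (9.9−7)² + (7.4−7)² + (10.4−7)² + (5.2−7)² + (1.4−7)² + (6.3−7)² + (10.5−7)² = 67.47.
The Normal likelihood contributes (σ²)^(−n/2) exp(−SS/(2σ²)), so the posterior is Inverse-Gamma(α + n/2, β + SS/2) = Inverse-Gamma(5.5, 47.735).
The mode of Inverse-Gamma(a, b) is b/(a+1) = 47.735/6.5 ≈ 7.3438.

σ̂²_MAP = 7.3438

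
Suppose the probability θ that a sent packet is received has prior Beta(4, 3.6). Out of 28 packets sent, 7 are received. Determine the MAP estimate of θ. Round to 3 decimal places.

θ̂_MAP = 0.298

Prior: Beta(4, 3.6).
Data: 7 successes in 28 trials. The binomial likelihood contributes θ^7(1−θ)^21, so the posterior is Beta(4+7, 3.6+21) = Beta(11, 24.6).
For Beta(a, b) with a, b > 1 the mode is (a−1)/(a+b−2) = 10/33.6 ≈ 0.298.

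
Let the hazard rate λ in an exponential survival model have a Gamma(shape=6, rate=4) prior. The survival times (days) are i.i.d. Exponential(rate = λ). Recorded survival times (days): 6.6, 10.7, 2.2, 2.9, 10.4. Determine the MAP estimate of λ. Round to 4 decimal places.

The Exponential(rate=λ) likelihood is ∝ λ^n e^(−λΣtᵢ). Here n = 5 and Σtᵢ = 6.6 + 10.7 + 2.2 + 2.9 + 10.4 = 32.8.
Posterior ∝ λ^5e^(−4λ) · λ^5e^(−32.8λ) = λ^10e^(−36.8λ), i.e. Gamma(11, 36.8).
Mode = (a−1)/b = 10/36.8 ≈ 0.2717.

λ̂_MAP = 0.2717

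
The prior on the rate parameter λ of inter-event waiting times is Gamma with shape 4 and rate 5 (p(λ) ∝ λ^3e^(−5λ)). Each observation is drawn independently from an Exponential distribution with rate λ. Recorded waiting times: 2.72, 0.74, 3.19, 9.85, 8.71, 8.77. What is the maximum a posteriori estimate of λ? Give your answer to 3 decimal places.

The Exponential(rate=λ) likelihood is ∝ λ^n e^(−λΣtᵢ). Here n = 6 and Σtᵢ = 2.72 + 0.74 + 3.19 + 9.85 + 8.71 + 8.77 = 33.98.
Posterior ∝ λ^3e^(−5λ) · λ^6e^(−33.98λ) = λ^9e^(−38.98λ), i.e. Gamma(10, 38.98).
Mode = (a−1)/b = 9/38.98 ≈ 0.231.

λ̂_MAP = 0.231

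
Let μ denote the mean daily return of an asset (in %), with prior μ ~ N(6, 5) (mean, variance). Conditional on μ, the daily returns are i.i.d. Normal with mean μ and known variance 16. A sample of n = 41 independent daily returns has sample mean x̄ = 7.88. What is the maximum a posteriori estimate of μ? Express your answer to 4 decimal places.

μ̂_MAP = 7.7439

n = 41, x̄ = 7.88.
For a Normal prior and Normal likelihood with known variance, the posterior is Normal; its mode equals its mean, the precision-weighted average.
Prior precision 1/σ₀² = 1/5 = 0.2; data precision n/σ² = 41/16 = 2.5625.
μ̂ = (0.2·6 + 2.5625·7.88) / (0.2 + 2.5625) = 21.3925/2.7625 = 8557/1105 ≈ 7.7439.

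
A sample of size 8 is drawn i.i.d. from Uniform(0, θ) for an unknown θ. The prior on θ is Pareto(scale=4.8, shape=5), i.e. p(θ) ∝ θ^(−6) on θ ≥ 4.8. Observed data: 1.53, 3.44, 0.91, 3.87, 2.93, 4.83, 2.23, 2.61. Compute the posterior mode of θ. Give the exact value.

The Uniform(0, θ) likelihood is θ^(−n) for θ ≥ max(xᵢ), zero otherwise. Here max(xᵢ) = 4.83.
Posterior ∝ θ^(−6) · θ^(−8) = θ^(−14) on θ ≥ max(4.8, 4.83) = 4.83.
This density is strictly decreasing in θ, so the posterior mode lies at the lower boundary of the support.

θ̂_MAP = 4.83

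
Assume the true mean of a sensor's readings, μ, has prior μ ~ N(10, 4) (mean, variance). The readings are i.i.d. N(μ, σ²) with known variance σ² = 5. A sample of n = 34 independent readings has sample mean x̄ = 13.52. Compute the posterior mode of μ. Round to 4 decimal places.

n = 34, x̄ = 13.52.
For a Normal prior and Normal likelihood with known variance, the posterior is Normal; its mode equals its mean, the precision-weighted average.
Prior precision 1/σ₀² = 1/4 = 0.25; data precision n/σ² = 34/5 = 6.8.
μ̂ = (0.25·10 + 6.8·13.52) / (0.25 + 6.8) = 94.436/7.05 = 47218/3525 ≈ 13.3952.

μ̂_MAP = 13.3952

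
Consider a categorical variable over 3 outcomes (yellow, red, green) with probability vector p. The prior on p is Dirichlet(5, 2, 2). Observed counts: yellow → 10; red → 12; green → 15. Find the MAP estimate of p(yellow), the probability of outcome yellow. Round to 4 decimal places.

The posterior is Dirichlet(αᵢ + nᵢ) = Dirichlet(15, 14, 17).
For a Dirichlet(a₁,…,a_K) with all aᵢ > 1, the mode has j-th component (aⱼ − 1)/(Σaᵢ − K).
Here Σaᵢ = 46 and K = 3, so p(yellow) = (15 − 1)/(46 − 3) = 14/43 ≈ 0.3256.

MAP estimate of p(yellow) = 0.3256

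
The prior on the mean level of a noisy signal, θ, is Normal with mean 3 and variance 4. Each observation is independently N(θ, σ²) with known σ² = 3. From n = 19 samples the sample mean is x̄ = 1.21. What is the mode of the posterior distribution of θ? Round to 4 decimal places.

θ̂_MAP = 1.2780

n = 19, x̄ = 1.21.
For a Normal prior and Normal likelihood with known variance, the posterior is Normal; its mode equals its mean, the precision-weighted average.
Prior precision 1/σ₀² = 1/4 = 0.25; data precision n/σ² = 19/3.
θ̂ = (0.25·3 + (19/3)·1.21) / (0.25 + 19/3) = (631/75)/(79/12) = 2524/1975 ≈ 1.2780.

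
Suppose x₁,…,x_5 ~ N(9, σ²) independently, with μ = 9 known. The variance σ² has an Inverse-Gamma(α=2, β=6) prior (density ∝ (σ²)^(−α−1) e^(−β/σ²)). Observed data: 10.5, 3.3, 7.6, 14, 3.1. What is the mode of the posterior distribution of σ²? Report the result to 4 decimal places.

σ̂²_MAP = 9.8645

Sum of squared deviations about the known mean: SS = (10.5−9)² + (3.3−9)² + (7.6−9)² + (14−9)² + (3.1−9)² = 96.51.
The Normal likelihood contributes (σ²)^(−n/2) exp(−SS/(2σ²)), so the posterior is Inverse-Gamma(α + n/2, β + SS/2) = Inverse-Gamma(4.5, 54.255).
The mode of Inverse-Gamma(a, b) is b/(a+1) = 54.255/5.5 ≈ 9.8645.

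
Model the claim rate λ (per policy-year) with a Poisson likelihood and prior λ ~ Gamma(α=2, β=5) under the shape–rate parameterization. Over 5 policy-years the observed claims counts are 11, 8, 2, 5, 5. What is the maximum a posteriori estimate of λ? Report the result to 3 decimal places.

λ̂_MAP = 3.200

Σxᵢ = 11+8+2+5+5 = 31, with n = 5.
Posterior ∝ λe^(−5λ) · λ^31e^(−5λ) = λ^32e^(−10λ), i.e. Gamma(shape=33, rate=10).
The mode of a Gamma(a, b) with a ≥ 1 (shape–rate) is (a−1)/b = 32/10 ≈ 3.200.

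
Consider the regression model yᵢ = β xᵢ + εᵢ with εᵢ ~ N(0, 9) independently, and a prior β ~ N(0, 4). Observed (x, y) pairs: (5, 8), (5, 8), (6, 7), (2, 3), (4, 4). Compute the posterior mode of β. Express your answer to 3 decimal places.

log p(β | y) = −Σ(yᵢ − βxᵢ)²/(2·9) − β²/(2·4) + const.
Setting the derivative to zero: Σxᵢ(yᵢ − βxᵢ)/9 − β/4 = 0, so β = Σxᵢyᵢ / (Σxᵢ² + σ²/τ²).
Σxᵢyᵢ = 5·8 + 5·8 + 6·7 + 2·3 + 4·4 = 144; Σxᵢ² = 106; σ²/τ² = 2.25.
β̂_MAP = 144 / (106 + 2.25) = 144/108.25 ≈ 1.330.

β̂_MAP = 1.330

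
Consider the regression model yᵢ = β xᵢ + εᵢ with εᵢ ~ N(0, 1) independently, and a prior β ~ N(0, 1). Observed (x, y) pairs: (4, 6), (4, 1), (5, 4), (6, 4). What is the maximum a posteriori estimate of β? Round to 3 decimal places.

β̂_MAP = 0.766

log p(β | y) = −Σ(yᵢ − βxᵢ)²/(2·1) − β²/(2·1) + const.
Setting the derivative to zero: Σxᵢ(yᵢ − βxᵢ)/1 − β/1 = 0, so β = Σxᵢyᵢ / (Σxᵢ² + σ²/τ²).
Σxᵢyᵢ = 4·6 + 4·1 + 5·4 + 6·4 = 72; Σxᵢ² = 93; σ²/τ² = 1.
β̂_MAP = 72 / (93 + 1) = 72/94 ≈ 0.766.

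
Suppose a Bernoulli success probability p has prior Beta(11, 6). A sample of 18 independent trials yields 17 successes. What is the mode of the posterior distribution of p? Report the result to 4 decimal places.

p̂_MAP = 0.8182

Prior: Beta(11, 6).
Data: 17 successes in 18 trials. The binomial likelihood contributes p^17(1−p)^1, so the posterior is Beta(11+17, 6+1) = Beta(28, 7).
For Beta(a, b) with a, b > 1 the mode is (a−1)/(a+b−2) = 27/33 ≈ 0.8182.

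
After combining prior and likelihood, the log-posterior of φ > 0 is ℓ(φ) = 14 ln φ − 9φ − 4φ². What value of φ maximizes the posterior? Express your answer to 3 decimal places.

ℓ'(φ) = 14/φ − 9 − 8φ. Setting this to zero and multiplying by φ: 8φ² + 9φ − 14 = 0.
φ = (−9 + √(9² + 4·8·14)) / (2·8) = (−9 + √529) / 16 = (−9 + 23)/16 = 7/8.
ℓ''(φ) = −14/φ² − 8 < 0, confirming a maximum.

φ̂_MAP = 0.875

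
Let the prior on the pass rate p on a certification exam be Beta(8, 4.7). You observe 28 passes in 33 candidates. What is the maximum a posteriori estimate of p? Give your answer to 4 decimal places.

p̂_MAP = 0.8009

Prior: Beta(8, 4.7).
Data: 28 successes in 33 trials. The binomial likelihood contributes p^28(1−p)^5, so the posterior is Beta(8+28, 4.7+5) = Beta(36, 9.7).
For Beta(a, b) with a, b > 1 the mode is (a−1)/(a+b−2) = 35/43.7 ≈ 0.8009.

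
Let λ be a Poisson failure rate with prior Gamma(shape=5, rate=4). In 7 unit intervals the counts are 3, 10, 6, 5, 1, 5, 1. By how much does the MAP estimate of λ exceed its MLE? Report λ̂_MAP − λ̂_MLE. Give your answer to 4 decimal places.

MAP − MLE = -1.2468

Σxᵢ = 31. Posterior is Gamma(36, 11); MAP = (36−1)/11 = 35/11 ≈ 3.18182.
MLE = x̄ = 31/7 ≈ 4.42857.
Difference = 35/11 − 31/7 = -96/77 ≈ -1.2468.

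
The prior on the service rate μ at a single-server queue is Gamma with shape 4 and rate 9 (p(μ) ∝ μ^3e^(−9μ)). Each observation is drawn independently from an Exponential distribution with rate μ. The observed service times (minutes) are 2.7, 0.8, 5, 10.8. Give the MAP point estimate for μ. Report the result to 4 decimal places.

The Exponential(rate=μ) likelihood is ∝ μ^n e^(−μΣtᵢ). Here n = 4 and Σtᵢ = 2.7 + 0.8 + 5 + 10.8 = 19.3.
Posterior ∝ μ^3e^(−9μ) · μ^4e^(−19.3μ) = μ^7e^(−28.3μ), i.e. Gamma(8, 28.3).
Mode = (a−1)/b = 7/28.3 ≈ 0.2473.

μ̂_MAP = 0.2473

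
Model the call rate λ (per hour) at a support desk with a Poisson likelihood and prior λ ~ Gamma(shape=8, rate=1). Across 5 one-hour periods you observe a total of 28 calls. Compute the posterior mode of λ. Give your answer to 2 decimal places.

Σxᵢ = 28, n = 5.
Posterior ∝ λ^7e^(−1λ) · λ^28e^(−5λ) = λ^35e^(−6λ), i.e. Gamma(shape=36, rate=6).
The mode of a Gamma(a, b) with a ≥ 1 (shape–rate) is (a−1)/b = 35/6 ≈ 5.83.

λ̂_MAP = 5.83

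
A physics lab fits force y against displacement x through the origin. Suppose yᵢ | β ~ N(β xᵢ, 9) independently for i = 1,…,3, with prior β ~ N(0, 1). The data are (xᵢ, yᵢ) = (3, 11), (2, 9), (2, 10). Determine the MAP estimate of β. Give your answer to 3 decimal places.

log p(β | y) = −Σ(yᵢ − βxᵢ)²/(2·9) − β²/(2·1) + const.
Setting the derivative to zero: Σxᵢ(yᵢ − βxᵢ)/9 − β/1 = 0, so β = Σxᵢyᵢ / (Σxᵢ² + σ²/τ²).
Σxᵢyᵢ = 3·11 + 2·9 + 2·10 = 71; Σxᵢ² = 17; σ²/τ² = 9.
β̂_MAP = 71 / (17 + 9) = 71/26 ≈ 2.731.

β̂_MAP = 2.731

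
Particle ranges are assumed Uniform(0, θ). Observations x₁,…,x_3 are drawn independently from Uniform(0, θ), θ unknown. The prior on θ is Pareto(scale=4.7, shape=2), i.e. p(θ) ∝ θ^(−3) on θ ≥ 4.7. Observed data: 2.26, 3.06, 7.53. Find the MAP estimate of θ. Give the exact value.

The Uniform(0, θ) likelihood is θ^(−n) for θ ≥ max(xᵢ), zero otherwise. Here max(xᵢ) = 7.53.
Posterior ∝ θ^(−3) · θ^(−3) = θ^(−6) on θ ≥ max(4.7, 7.53) = 7.53.
This density is strictly decreasing in θ, so the posterior mode lies at the lower boundary of the support.

θ̂_MAP = 7.53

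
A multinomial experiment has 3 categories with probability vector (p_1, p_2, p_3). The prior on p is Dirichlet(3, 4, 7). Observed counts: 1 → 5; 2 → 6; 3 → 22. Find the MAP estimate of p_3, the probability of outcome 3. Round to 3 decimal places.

The posterior is Dirichlet(αᵢ + nᵢ) = Dirichlet(8, 10, 29).
For a Dirichlet(a₁,…,a_K) with all aᵢ > 1, the mode has j-th component (aⱼ − 1)/(Σaᵢ − K).
Here Σaᵢ = 47 and K = 3, so p_3 = (29 − 1)/(47 − 3) = 28/44 ≈ 0.636.

MAP estimate: 0.636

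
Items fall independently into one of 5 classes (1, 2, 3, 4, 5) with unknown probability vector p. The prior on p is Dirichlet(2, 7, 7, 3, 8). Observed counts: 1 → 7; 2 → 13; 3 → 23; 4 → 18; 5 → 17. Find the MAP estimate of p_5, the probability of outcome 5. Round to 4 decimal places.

The posterior is Dirichlet(αᵢ + nᵢ) = Dirichlet(9, 20, 30, 21, 25).
For a Dirichlet(a₁,…,a_K) with all aᵢ > 1, the mode has j-th component (aⱼ − 1)/(Σaᵢ − K).
Here Σaᵢ = 105 and K = 5, so p_5 = (25 − 1)/(105 − 5) = 24/100 ≈ 0.2400.

MAP estimate: 0.2400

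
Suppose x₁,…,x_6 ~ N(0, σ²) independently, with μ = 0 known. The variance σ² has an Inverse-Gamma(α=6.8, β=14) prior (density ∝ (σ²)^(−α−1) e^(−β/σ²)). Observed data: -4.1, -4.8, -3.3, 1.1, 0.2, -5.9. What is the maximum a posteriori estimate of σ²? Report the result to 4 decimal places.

Sum of squared deviations about the known mean: SS = (-4.1−0)² + (-4.8−0)² + (-3.3−0)² + (1.1−0)² + (0.2−0)² + (-5.9−0)² = 86.8.
The Normal likelihood contributes (σ²)^(−n/2) exp(−SS/(2σ²)), so the posterior is Inverse-Gamma(α + n/2, β + SS/2) = Inverse-Gamma(9.8, 57.4).
The mode of Inverse-Gamma(a, b) is b/(a+1) = 57.4/10.8 ≈ 5.3148.

σ̂²_MAP = 5.3148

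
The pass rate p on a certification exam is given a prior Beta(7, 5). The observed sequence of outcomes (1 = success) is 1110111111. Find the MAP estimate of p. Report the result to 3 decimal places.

Prior: Beta(7, 5).
Data: 9 successes in 10 trials (from the sequence). The binomial likelihood contributes p^9(1−p)^1, so the posterior is Beta(7+9, 5+1) = Beta(16, 6).
For Beta(a, b) with a, b > 1 the mode is (a−1)/(a+b−2) = 15/20 ≈ 0.750.

p̂_MAP = 0.750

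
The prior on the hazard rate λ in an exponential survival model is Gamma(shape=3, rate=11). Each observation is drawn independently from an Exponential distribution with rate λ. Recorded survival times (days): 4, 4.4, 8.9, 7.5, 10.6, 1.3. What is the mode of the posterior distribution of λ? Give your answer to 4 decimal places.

λ̂_MAP = 0.1677

The Exponential(rate=λ) likelihood is ∝ λ^n e^(−λΣtᵢ). Here n = 6 and Σtᵢ = 4 + 4.4 + 8.9 + 7.5 + 10.6 + 1.3 = 36.7.
Posterior ∝ λ^2e^(−11λ) · λ^6e^(−36.7λ) = λ^8e^(−47.7λ), i.e. Gamma(9, 47.7).
Mode = (a−1)/b = 8/47.7 ≈ 0.1677.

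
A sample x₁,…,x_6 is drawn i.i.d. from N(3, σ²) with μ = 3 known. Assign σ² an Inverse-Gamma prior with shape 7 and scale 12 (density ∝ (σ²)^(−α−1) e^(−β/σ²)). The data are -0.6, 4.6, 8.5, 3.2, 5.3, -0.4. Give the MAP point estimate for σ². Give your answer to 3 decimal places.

Sum of squared deviations about the known mean: SS = (-0.6−3)² + (4.6−3)² + (8.5−3)² + (3.2−3)² + (5.3−3)² + (-0.4−3)² = 62.66.
The Normal likelihood contributes (σ²)^(−n/2) exp(−SS/(2σ²)), so the posterior is Inverse-Gamma(α + n/2, β + SS/2) = Inverse-Gamma(10, 43.33).
The mode of Inverse-Gamma(a, b) is b/(a+1) = 43.33/11 ≈ 3.939.

σ̂²_MAP = 3.939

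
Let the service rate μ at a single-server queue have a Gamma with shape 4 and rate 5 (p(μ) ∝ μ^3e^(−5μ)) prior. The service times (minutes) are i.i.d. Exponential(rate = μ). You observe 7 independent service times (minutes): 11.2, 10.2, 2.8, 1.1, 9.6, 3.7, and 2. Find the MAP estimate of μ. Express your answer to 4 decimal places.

μ̂_MAP = 0.2193

The Exponential(rate=μ) likelihood is ∝ μ^n e^(−μΣtᵢ). Here n = 7 and Σtᵢ = 11.2 + 10.2 + 2.8 + 1.1 + 9.6 + 3.7 + 2 = 40.6.
Posterior ∝ μ^3e^(−5μ) · μ^7e^(−40.6μ) = μ^10e^(−45.6μ), i.e. Gamma(11, 45.6).
Mode = (a−1)/b = 10/45.6 ≈ 0.2193.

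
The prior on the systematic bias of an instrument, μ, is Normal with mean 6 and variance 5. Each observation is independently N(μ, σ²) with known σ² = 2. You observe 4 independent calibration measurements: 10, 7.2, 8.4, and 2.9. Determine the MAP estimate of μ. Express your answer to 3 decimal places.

μ̂_MAP = 7.023

n = 4; x̄ = (10 + 7.2 + 8.4 + 2.9)/4 = 28.5/4 = 7.125.
For a Normal prior and Normal likelihood with known variance, the posterior is Normal; its mode equals its mean, the precision-weighted average.
Prior precision 1/σ₀² = 1/5 = 0.2; data precision n/σ² = 4/2 = 2.
μ̂ = (0.2·6 + 2·7.125) / (0.2 + 2) = 15.45/2.2 = 309/44 ≈ 7.023.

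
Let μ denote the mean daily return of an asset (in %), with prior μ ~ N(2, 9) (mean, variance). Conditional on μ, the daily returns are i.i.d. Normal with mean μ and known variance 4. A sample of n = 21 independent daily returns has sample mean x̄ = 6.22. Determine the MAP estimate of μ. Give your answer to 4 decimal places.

μ̂_MAP = 6.1325

n = 21, x̄ = 6.22.
For a Normal prior and Normal likelihood with known variance, the posterior is Normal; its mode equals its mean, the precision-weighted average.
Prior precision 1/σ₀² = 1/9; data precision n/σ² = 21/4 = 5.25.
μ̂ = ((1/9)·2 + 5.25·6.22) / (1/9 + 5.25) = (59179/1800)/(193/36) = 59179/9650 ≈ 6.1325.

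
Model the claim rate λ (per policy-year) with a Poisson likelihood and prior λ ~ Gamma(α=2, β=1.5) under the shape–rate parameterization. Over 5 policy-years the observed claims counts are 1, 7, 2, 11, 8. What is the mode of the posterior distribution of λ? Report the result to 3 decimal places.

Σxᵢ = 1+7+2+11+8 = 29, with n = 5.
Posterior ∝ λe^(−1.5λ) · λ^29e^(−5λ) = λ^30e^(−6.5λ), i.e. Gamma(shape=31, rate=6.5).
The mode of a Gamma(a, b) with a ≥ 1 (shape–rate) is (a−1)/b = 30/6.5 ≈ 4.615.

λ̂_MAP = 4.615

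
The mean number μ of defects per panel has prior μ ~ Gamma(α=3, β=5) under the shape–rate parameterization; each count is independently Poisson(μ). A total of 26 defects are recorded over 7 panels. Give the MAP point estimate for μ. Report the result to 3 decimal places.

μ̂_MAP = 2.333

Σxᵢ = 26, n = 7.
Posterior ∝ μ^2e^(−5μ) · μ^26e^(−7μ) = μ^28e^(−12μ), i.e. Gamma(shape=29, rate=12).
The mode of a Gamma(a, b) with a ≥ 1 (shape–rate) is (a−1)/b = 28/12 ≈ 2.333.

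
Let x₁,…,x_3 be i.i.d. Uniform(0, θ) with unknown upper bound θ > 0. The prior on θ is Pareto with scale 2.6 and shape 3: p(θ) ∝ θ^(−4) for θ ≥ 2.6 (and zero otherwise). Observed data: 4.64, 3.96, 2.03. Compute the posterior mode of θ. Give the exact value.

The Uniform(0, θ) likelihood is θ^(−n) for θ ≥ max(xᵢ), zero otherwise. Here max(xᵢ) = 4.64.
Posterior ∝ θ^(−4) · θ^(−3) = θ^(−7) on θ ≥ max(2.6, 4.64) = 4.64.
This density is strictly decreasing in θ, so the posterior mode lies at the lower boundary of the support.

θ̂_MAP = 4.64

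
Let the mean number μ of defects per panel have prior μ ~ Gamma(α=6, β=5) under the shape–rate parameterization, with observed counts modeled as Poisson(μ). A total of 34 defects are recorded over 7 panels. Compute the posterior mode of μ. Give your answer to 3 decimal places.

Σxᵢ = 34, n = 7.
Posterior ∝ μ^5e^(−5μ) · μ^34e^(−7μ) = μ^39e^(−12μ), i.e. Gamma(shape=40, rate=12).
The mode of a Gamma(a, b) with a ≥ 1 (shape–rate) is (a−1)/b = 39/12 ≈ 3.250.

μ̂_MAP = 3.250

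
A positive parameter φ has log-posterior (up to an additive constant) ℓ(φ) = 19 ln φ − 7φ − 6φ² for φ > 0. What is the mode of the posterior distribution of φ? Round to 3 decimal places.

φ̂_MAP = 1.000

ℓ'(φ) = 19/φ − 7 − 12φ. Setting this to zero and multiplying by φ: 12φ² + 7φ − 19 = 0.
φ = (−7 + √(7² + 4·12·19)) / (2·12) = (−7 + √961) / 24 = (−7 + 31)/24 = 1.
ℓ''(φ) = −19/φ² − 12 < 0, confirming a maximum.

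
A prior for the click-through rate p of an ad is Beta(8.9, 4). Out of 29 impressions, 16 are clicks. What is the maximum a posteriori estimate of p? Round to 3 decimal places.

Prior: Beta(8.9, 4).
Data: 16 successes in 29 trials. The binomial likelihood contributes p^16(1−p)^13, so the posterior is Beta(8.9+16, 4+13) = Beta(24.9, 17).
For Beta(a, b) with a, b > 1 the mode is (a−1)/(a+b−2) = 23.9/39.9 ≈ 0.599.

p̂_MAP = 0.599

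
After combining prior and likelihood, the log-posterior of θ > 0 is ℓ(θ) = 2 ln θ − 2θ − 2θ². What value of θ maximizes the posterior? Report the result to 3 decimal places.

θ̂_MAP = 0.500

ℓ'(θ) = 2/θ − 2 − 4θ. Setting this to zero and multiplying by θ: 4θ² + 2θ − 2 = 0.
θ = (−2 + √(2² + 4·4·2)) / (2·4) = (−2 + √36) / 8 = (−2 + 6)/8 = 1/2.
ℓ''(θ) = −2/θ² − 4 < 0, confirming a maximum.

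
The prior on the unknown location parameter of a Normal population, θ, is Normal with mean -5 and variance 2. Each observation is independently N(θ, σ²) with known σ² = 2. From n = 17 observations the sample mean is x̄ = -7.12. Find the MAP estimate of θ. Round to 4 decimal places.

n = 17, x̄ = -7.12.
For a Normal prior and Normal likelihood with known variance, the posterior is Normal; its mode equals its mean, the precision-weighted average.
Prior precision 1/σ₀² = 1/2 = 0.5; data precision n/σ² = 17/2 = 8.5.
θ̂ = (0.5·(-5) + 8.5·(-7.12)) / (0.5 + 8.5) = (-63.02)/9 = -3151/450 ≈ -7.0022.

θ̂_MAP = -7.0022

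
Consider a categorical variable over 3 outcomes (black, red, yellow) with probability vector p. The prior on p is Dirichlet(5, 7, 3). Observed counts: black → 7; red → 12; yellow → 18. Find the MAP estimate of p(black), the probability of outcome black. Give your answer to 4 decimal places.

The posterior is Dirichlet(αᵢ + nᵢ) = Dirichlet(12, 19, 21).
For a Dirichlet(a₁,…,a_K) with all aᵢ > 1, the mode has j-th component (aⱼ − 1)/(Σaᵢ − K).
Here Σaᵢ = 52 and K = 3, so p(black) = (12 − 1)/(52 − 3) = 11/49 ≈ 0.2245.

MAP estimate of p(black) = 0.2245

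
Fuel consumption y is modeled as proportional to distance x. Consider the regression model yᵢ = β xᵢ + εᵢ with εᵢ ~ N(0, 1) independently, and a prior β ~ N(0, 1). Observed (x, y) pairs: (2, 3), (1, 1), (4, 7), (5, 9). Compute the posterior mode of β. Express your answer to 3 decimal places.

log p(β | y) = −Σ(yᵢ − βxᵢ)²/(2·1) − β²/(2·1) + const.
Setting the derivative to zero: Σxᵢ(yᵢ − βxᵢ)/1 − β/1 = 0, so β = Σxᵢyᵢ / (Σxᵢ² + σ²/τ²).
Σxᵢyᵢ = 2·3 + 1·1 + 4·7 + 5·9 = 80; Σxᵢ² = 46; σ²/τ² = 1.
β̂_MAP = 80 / (46 + 1) = 80/47 ≈ 1.702.

β̂_MAP = 1.702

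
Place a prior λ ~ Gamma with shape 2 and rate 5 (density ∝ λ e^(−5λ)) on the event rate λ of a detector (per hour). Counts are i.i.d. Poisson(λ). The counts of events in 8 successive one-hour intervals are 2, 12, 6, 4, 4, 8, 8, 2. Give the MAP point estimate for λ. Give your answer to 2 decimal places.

Σxᵢ = 2+12+6+4+4+8+8+2 = 46, with n = 8.
Posterior ∝ λe^(−5λ) · λ^46e^(−8λ) = λ^47e^(−13λ), i.e. Gamma(shape=48, rate=13).
The mode of a Gamma(a, b) with a ≥ 1 (shape–rate) is (a−1)/b = 47/13 ≈ 3.62.

λ̂_MAP = 3.62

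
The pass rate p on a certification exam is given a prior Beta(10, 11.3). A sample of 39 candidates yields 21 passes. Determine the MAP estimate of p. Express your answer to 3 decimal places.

Prior: Beta(10, 11.3).
Data: 21 successes in 39 trials. The binomial likelihood contributes p^21(1−p)^18, so the posterior is Beta(10+21, 11.3+18) = Beta(31, 29.3).
For Beta(a, b) with a, b > 1 the mode is (a−1)/(a+b−2) = 30/58.3 ≈ 0.515.

p̂_MAP = 0.515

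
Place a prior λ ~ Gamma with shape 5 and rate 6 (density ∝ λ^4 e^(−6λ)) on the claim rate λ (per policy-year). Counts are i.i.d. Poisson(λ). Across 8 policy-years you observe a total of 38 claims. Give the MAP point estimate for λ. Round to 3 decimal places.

λ̂_MAP = 3.000

Σxᵢ = 38, n = 8.
Posterior ∝ λ^4e^(−6λ) · λ^38e^(−8λ) = λ^42e^(−14λ), i.e. Gamma(shape=43, rate=14).
The mode of a Gamma(a, b) with a ≥ 1 (shape–rate) is (a−1)/b = 42/14 ≈ 3.000.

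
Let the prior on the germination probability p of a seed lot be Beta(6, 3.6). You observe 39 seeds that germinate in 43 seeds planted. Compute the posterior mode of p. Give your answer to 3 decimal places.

Prior: Beta(6, 3.6).
Data: 39 successes in 43 trials. The binomial likelihood contributes p^39(1−p)^4, so the posterior is Beta(6+39, 3.6+4) = Beta(45, 7.6).
For Beta(a, b) with a, b > 1 the mode is (a−1)/(a+b−2) = 44/50.6 ≈ 0.870.

p̂_MAP = 0.870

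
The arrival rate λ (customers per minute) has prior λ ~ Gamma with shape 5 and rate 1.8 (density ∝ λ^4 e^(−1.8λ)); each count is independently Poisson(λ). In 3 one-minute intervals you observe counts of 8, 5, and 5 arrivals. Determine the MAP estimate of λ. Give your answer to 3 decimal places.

λ̂_MAP = 4.583

Σxᵢ = 8+5+5 = 18, with n = 3.
Posterior ∝ λ^4e^(−1.8λ) · λ^18e^(−3λ) = λ^22e^(−4.8λ), i.e. Gamma(shape=23, rate=4.8).
The mode of a Gamma(a, b) with a ≥ 1 (shape–rate) is (a−1)/b = 22/4.8 ≈ 4.583.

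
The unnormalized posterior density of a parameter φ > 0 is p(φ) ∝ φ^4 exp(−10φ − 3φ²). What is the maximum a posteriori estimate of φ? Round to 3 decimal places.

ℓ'(φ) = 4/φ − 10 − 6φ. Setting this to zero and multiplying by φ: 6φ² + 10φ − 4 = 0.
φ = (−10 + √(10² + 4·6·4)) / (2·6) = (−10 + √196) / 12 = (−10 + 14)/12 = 1/3.
ℓ''(φ) = −4/φ² − 6 < 0, confirming a maximum.

φ̂_MAP = 0.333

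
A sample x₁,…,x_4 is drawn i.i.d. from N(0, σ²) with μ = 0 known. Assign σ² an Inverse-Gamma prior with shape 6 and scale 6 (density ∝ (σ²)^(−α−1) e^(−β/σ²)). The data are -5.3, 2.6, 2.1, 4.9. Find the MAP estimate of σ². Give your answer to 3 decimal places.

σ̂²_MAP = 4.182

Sum of squared deviations about the known mean: SS = (-5.3−0)² + (2.6−0)² + (2.1−0)² + (4.9−0)² = 63.27.
The Normal likelihood contributes (σ²)^(−n/2) exp(−SS/(2σ²)), so the posterior is Inverse-Gamma(α + n/2, β + SS/2) = Inverse-Gamma(8, 37.635).
The mode of Inverse-Gamma(a, b) is b/(a+1) = 37.635/9 ≈ 4.182.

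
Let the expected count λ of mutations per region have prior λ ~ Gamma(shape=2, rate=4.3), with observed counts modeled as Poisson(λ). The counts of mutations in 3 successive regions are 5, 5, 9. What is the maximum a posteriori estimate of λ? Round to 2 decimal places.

λ̂_MAP = 2.74

Σxᵢ = 5+5+9 = 19, with n = 3.
Posterior ∝ λe^(−4.3λ) · λ^19e^(−3λ) = λ^20e^(−7.3λ), i.e. Gamma(shape=21, rate=7.3).
The mode of a Gamma(a, b) with a ≥ 1 (shape–rate) is (a−1)/b = 20/7.3 ≈ 2.74.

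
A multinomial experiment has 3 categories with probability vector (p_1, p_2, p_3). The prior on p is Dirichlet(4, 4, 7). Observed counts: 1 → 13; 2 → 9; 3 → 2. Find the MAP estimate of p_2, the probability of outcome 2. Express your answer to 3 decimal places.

The posterior is Dirichlet(αᵢ + nᵢ) = Dirichlet(17, 13, 9).
For a Dirichlet(a₁,…,a_K) with all aᵢ > 1, the mode has j-th component (aⱼ − 1)/(Σaᵢ − K).
Here Σaᵢ = 39 and K = 3, so p_2 = (13 − 1)/(39 − 3) = 12/36 ≈ 0.333.

MAP estimate: 0.333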